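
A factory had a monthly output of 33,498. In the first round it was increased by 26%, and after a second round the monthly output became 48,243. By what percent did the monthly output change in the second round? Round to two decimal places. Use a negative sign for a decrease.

14.30%

After the first round: 33,498 × 1.26 = 42207.48.
Second-round multiplier: 48,243 ÷ 42207.48 ≈ 1.142996.
That is a change of 14.30%.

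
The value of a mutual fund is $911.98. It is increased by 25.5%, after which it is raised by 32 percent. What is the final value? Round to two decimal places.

$1510.79

Apply the 25.5% increase: $911.98 × 1.255 = $1144.5349.
Apply the 32% increase: $1144.5349 × 1.32 = $1510.786068 ≈ $1510.79.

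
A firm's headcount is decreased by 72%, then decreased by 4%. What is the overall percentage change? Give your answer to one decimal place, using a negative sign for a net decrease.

-73.1%

The combined multiplier is 0.28 × 0.96 = 0.2688.
That corresponds to a decrease of 73.1%.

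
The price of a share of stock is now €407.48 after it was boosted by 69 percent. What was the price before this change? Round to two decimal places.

The overall multiplier applied was 1.69.
So the original price was €407.48 ÷ 1.69 ≈ €241.11.

€241.11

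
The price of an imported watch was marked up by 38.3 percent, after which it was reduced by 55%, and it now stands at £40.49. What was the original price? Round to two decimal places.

£65.06

The overall multiplier applied was 1.383 × 0.45 = 0.62235.
So the original price was £40.49 ÷ 0.62235 ≈ £65.06.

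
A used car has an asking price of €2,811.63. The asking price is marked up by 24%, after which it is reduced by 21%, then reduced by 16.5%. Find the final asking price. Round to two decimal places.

After the 24% increase: €2,811.63 × 1.24 = €3486.4212.
After the 21% decrease: €3486.4212 × 0.79 = €2754.272748.
Apply the 16.5% decrease: €2754.272748 × 0.835 = €2299.81774458 ≈ €2,299.82.

€2,299.82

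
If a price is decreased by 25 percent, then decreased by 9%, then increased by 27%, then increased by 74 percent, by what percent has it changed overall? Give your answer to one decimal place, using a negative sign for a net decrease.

50.8%

A 25% decrease multiplies by 0.75.
Then a 9% decrease: 0.75 × 0.91 = 0.6825.
Then a 27% increase: 0.6825 × 1.27 = 0.866775.
Then a 74% increase: 0.866775 × 1.74 = 1.5081885.
Overall factor 1.5081885, i.e. 50.8%.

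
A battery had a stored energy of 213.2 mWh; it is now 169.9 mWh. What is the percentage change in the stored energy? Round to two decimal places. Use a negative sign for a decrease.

-20.31%

Change: 169.9 − 213.2 = -43.3.
Relative to the original: -43.3 ÷ 213.2 ≈ -20.31%.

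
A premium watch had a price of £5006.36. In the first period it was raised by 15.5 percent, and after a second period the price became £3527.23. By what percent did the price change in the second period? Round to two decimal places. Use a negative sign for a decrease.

After the first period: £5006.36 × 1.155 = £5782.3458.
Second-period multiplier: £3527.23 ÷ £5782.3458 ≈ 0.61.
That is a change of -39.00%.

-39.00%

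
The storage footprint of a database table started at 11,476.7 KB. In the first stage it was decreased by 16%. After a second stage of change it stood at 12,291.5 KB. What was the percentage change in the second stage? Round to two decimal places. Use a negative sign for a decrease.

27.50%

After the first stage: 11,476.7 × 0.84 = 9640.428.
Second-stage multiplier: 12,291.5 ÷ 9640.428 ≈ 1.274995.
That is a change of 27.50%.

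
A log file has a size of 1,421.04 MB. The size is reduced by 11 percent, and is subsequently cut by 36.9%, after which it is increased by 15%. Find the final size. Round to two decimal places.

917.75 MB

Each change multiplies by a factor: 0.89 × 0.631 × 1.15 = 0.6458285.
1,421.04 × 0.6458285 = 917.74813164 ≈ 917.75.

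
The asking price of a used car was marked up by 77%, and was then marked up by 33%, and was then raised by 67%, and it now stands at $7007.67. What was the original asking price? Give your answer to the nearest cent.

$1782.51

Undoing the 67% increase: $7007.67 ÷ 1.67 ≈ $4196.209581.
Undoing the 33% increase: $4196.209581 ÷ 1.33 ≈ $3155.044798.
Undoing the 77% increase: $3155.044798 ÷ 1.77 ≈ $1782.51.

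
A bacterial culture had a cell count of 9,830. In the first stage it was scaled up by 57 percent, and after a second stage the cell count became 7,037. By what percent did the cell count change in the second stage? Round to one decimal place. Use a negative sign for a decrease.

After the first stage: 9,830 × 1.57 = 15433.1.
Second-stage multiplier: 7,037 ÷ 15433.1 ≈ 0.45597.
That is a change of -54.4%.

-54.4%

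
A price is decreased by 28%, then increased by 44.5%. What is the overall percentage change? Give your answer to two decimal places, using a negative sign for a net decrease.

4.04%

A 28% decrease multiplies by 0.72.
Then a 44.5% increase: 0.72 × 1.445 = 1.0404.
Overall factor 1.0404, i.e. 4.04%.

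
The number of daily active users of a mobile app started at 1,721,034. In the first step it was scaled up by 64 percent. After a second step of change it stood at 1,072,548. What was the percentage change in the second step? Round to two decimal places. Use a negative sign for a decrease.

-62.00%

After the first step: 1,721,034 × 1.64 = 2822495.76.
Second-step multiplier: 1,072,548 ÷ 2822495.76 ≈ 0.38.
That is a change of -62.00%.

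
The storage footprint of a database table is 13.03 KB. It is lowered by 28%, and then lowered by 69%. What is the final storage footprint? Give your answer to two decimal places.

2.91 KB

Each change multiplies by a factor: 0.72 × 0.31 = 0.2232.
13.03 × 0.2232 = 2.908296 ≈ 2.91.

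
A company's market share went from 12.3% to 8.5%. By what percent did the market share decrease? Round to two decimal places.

The change is 8.5 − 12.3 = -3.8 percentage points.
Relative to the original 12.3%, that is -3.8 ÷ 12.3 ≈ -30.89%.
So the market share fell by 30.89%.

30.89%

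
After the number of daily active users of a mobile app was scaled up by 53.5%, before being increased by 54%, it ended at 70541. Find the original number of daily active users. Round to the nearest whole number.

29841

The overall multiplier applied was 1.535 × 1.54 = 2.3639.
So the original number of daily active users was 70541 ÷ 2.3639 ≈ 29841.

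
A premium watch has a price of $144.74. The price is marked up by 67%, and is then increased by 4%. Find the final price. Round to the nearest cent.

$251.38

Each change multiplies by a factor: 1.67 × 1.04 = 1.7368.
$144.74 × 1.7368 = $251.384432 ≈ $251.38.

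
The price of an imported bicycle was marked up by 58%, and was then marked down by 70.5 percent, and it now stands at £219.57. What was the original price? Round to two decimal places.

£471.08

Undoing the 70.5% decrease: £219.57 ÷ 0.295 ≈ £744.305085.
Undoing the 58% increase: £744.305085 ÷ 1.58 ≈ £471.08.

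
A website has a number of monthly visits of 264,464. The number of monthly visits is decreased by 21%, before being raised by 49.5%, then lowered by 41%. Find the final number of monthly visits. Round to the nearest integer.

184,284

21% decrease: 264,464 × 0.79 = 208926.56.
Apply the 49.5% increase: 208926.56 × 1.495 = 312345.2072.
Apply the 41% decrease: 312345.2072 × 0.59 = 184283.672248 ≈ 184,284.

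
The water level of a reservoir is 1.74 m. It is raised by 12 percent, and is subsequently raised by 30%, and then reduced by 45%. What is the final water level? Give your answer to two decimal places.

Apply the 12% increase: 1.74 × 1.12 = 1.9488.
Apply the 30% increase: 1.9488 × 1.3 = 2.53344.
Apply the 45% decrease: 2.53344 × 0.55 = 1.393392 ≈ 1.39.

1.39 m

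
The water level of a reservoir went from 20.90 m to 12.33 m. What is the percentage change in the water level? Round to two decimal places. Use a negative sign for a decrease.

-41.00%

Change: 12.33 − 20.90 = -8.57.
Relative to the original: -8.57 ÷ 20.90 ≈ -41.00%.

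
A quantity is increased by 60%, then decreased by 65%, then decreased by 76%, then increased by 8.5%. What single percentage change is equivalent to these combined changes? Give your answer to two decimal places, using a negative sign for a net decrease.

The combined multiplier is 1.6 × 0.35 × 0.24 × 1.085 = 0.145824.
That corresponds to a decrease of 85.42%.

-85.42%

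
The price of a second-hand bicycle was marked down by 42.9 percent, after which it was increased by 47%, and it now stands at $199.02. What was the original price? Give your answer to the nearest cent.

Undoing the 47% increase: $199.02 ÷ 1.47 ≈ $135.387755.
Undoing the 42.9% decrease: $135.387755 ÷ 0.571 ≈ $237.11.

$237.11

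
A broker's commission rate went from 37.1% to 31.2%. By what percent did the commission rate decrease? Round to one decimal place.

15.9%

The change is 31.2 − 37.1 = -5.9 percentage points.
Relative to the original 37.1%, that is -5.9 ÷ 37.1 ≈ -15.9%.
So the commission rate fell by 15.9%.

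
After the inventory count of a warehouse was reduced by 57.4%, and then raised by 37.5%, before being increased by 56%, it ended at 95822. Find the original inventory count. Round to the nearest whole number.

Undoing the 56% increase: 95822 ÷ 1.56 ≈ 61424.358974.
Undoing the 37.5% increase: 61424.358974 ÷ 1.375 = 44672.261072.
Undoing the 57.4% decrease: 44672.261072 ÷ 0.426 ≈ 104864.

104864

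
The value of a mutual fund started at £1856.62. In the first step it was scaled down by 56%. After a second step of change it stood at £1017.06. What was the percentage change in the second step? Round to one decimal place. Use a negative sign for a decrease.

After the first step: £1856.62 × 0.44 = £816.9128.
Second-step multiplier: £1017.06 ÷ £816.9128 ≈ 1.245.
That is a change of 24.5%.

24.5%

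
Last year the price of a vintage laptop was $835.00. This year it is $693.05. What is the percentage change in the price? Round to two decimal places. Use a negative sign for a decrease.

Change: $693.05 − $835.00 = -$141.95.
Relative to the original: -$141.95 ÷ $835.00 = -17.00%.

-17.00%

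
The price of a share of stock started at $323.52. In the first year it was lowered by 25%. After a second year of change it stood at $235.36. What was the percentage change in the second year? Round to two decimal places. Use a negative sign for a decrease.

After the first year: $323.52 × 0.75 = $242.64.
Second-year multiplier: $235.36 ÷ $242.64 ≈ 0.969997.
That is a change of -3.00%.

-3.00%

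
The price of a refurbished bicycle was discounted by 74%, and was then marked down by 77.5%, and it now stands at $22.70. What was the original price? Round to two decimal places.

The overall multiplier applied was 0.26 × 0.225 = 0.0585.
So the original price was $22.70 ÷ 0.0585 ≈ $388.03.

$388.03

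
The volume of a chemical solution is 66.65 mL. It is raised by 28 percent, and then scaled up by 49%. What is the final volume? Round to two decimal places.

Each change multiplies by a factor: 1.28 × 1.49 = 1.9072.
66.65 × 1.9072 = 127.11488 ≈ 127.11.

127.11 mL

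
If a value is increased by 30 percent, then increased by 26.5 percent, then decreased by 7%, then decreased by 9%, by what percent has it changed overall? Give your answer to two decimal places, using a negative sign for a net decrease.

A 30% increase multiplies by 1.3.
Then a 26.5% increase: 1.3 × 1.265 = 1.6445.
Then a 7% decrease: 1.6445 × 0.93 = 1.529385.
Then a 9% decrease: 1.529385 × 0.91 = 1.39174035.
Overall factor 1.39174035, i.e. 39.17%.

39.17%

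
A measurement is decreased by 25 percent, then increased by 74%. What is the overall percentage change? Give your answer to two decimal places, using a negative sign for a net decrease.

30.50%

A 25% decrease multiplies by 0.75.
Then a 74% increase: 0.75 × 1.74 = 1.305.
Overall factor 1.305, i.e. 30.50%.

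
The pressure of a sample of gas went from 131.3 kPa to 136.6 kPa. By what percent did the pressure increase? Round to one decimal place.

4.0%

Change: 136.6 − 131.3 = 5.3.
Relative to the original: 5.3 ÷ 131.3 ≈ 4.0%.
So the pressure increased by 4.0%.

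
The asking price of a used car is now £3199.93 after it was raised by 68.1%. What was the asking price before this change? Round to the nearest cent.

£1903.59

The overall multiplier applied was 1.681.
So the original asking price was £3199.93 ÷ 1.681 ≈ £1903.59.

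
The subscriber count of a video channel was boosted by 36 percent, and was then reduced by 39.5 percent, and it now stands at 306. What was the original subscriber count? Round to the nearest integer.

The overall multiplier applied was 1.36 × 0.605 = 0.8228.
So the original subscriber count was 306 ÷ 0.8228 ≈ 372.

372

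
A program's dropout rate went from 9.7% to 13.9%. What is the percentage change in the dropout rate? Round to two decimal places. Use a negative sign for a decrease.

43.30%

The change is 13.9 − 9.7 = 4.2 percentage points.
Relative to the original 9.7%, that is 4.2 ÷ 9.7 ≈ 43.30%.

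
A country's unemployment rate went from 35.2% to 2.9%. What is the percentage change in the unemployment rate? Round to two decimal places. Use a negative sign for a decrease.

The change is 2.9 − 35.2 = -32.3 percentage points.
Relative to the original 35.2%, that is -32.3 ÷ 35.2 ≈ -91.76%.

-91.76%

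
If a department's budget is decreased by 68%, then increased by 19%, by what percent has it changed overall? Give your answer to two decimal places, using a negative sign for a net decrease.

The combined multiplier is 0.32 × 1.19 = 0.3808.
That corresponds to a decrease of 61.92%.

-61.92%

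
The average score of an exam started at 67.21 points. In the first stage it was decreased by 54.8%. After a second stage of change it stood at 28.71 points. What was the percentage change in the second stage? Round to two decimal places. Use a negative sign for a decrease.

-5.49%

After the first stage: 67.21 × 0.452 = 30.37892.
Second-stage multiplier: 28.71 ÷ 30.37892 ≈ 0.945063.
That is a change of -5.49%.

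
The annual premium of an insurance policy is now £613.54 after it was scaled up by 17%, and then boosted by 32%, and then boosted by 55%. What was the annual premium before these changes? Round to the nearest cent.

£256.30

The overall multiplier applied was 1.17 × 1.32 × 1.55 = 2.39382.
So the original annual premium was £613.54 ÷ 2.39382 ≈ £256.30.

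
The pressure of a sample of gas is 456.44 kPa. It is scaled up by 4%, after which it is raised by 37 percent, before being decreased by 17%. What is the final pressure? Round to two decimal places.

539.78 kPa

Apply the 4% increase: 456.44 × 1.04 = 474.6976.
After the 37% increase: 474.6976 × 1.37 = 650.335712.
Apply the 17% decrease: 650.335712 × 0.83 = 539.77864096 ≈ 539.78.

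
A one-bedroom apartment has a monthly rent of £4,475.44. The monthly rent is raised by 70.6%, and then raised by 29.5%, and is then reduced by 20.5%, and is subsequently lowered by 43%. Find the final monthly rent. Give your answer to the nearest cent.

£4,480.50

After the 70.6% increase: £4,475.44 × 1.706 = £7635.10064.
Apply the 29.5% increase: £7635.10064 × 1.295 = £9887.4553288.
20.5% decrease: £9887.4553288 × 0.795 = £7860.526986396.
After the 43% decrease: £7860.526986396 × 0.57 = £4480.50038224572 ≈ £4,480.50.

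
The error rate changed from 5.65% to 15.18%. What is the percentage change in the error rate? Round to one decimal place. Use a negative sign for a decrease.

The change is 15.18 − 5.65 = 9.53 percentage points.
Relative to the original 5.65%, that is 9.53 ÷ 5.65 ≈ 168.7%.

168.7%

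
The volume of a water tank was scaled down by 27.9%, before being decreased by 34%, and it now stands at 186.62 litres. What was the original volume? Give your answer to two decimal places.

392.17 litres

Undoing the 34% decrease: 186.62 ÷ 0.66 ≈ 282.757576.
Undoing the 27.9% decrease: 282.757576 ÷ 0.721 ≈ 392.17 litres.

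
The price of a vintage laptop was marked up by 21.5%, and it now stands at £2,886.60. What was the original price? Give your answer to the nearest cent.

£2,375.80

The overall multiplier applied was 1.215.
So the original price was £2,886.60 ÷ 1.215 ≈ £2,375.80.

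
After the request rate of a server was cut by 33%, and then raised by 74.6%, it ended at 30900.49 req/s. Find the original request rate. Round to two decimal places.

The overall multiplier applied was 0.67 × 1.746 = 1.16982.
So the original request rate was 30900.49 ÷ 1.16982 ≈ 26414.74 req/s.

26414.74 req/s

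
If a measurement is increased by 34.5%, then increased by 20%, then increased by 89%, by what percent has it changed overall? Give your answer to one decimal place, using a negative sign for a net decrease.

205.0%

The combined multiplier is 1.345 × 1.2 × 1.89 = 3.05046.
That corresponds to an increase of 205.0%.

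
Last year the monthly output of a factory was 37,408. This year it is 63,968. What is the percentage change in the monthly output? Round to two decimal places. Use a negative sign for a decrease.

71.00%

Change: 63,968 − 37,408 = 26,560.
Relative to the original: 26,560 ÷ 37,408 ≈ 71.00%.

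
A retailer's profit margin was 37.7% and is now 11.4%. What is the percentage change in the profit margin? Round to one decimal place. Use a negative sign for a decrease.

The change is 11.4 − 37.7 = -26.3 percentage points.
Relative to the original 37.7%, that is -26.3 ÷ 37.7 ≈ -69.8%.

-69.8%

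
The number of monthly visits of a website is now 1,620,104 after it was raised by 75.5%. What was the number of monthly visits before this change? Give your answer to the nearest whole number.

The overall multiplier applied was 1.755.
So the original number of monthly visits was 1,620,104 ÷ 1.755 ≈ 923,136.

923,136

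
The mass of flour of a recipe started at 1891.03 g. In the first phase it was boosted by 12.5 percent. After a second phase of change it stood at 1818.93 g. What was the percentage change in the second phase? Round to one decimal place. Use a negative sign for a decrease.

After the first phase: 1891.03 × 1.125 = 2127.40875.
Second-phase multiplier: 1818.93 ÷ 2127.40875 ≈ 0.855.
That is a change of -14.5%.

-14.5%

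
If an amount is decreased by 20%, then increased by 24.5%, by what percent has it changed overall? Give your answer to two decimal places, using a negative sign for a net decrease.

-0.40%

A 20% decrease multiplies by 0.8.
Then a 24.5% increase: 0.8 × 1.245 = 0.996.
Overall factor 0.996, i.e. -0.40%.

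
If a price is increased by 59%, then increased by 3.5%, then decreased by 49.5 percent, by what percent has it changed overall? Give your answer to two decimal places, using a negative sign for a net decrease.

-16.89%

The combined multiplier is 1.59 × 1.035 × 0.505 = 0.83105325.
That corresponds to a decrease of 16.89%.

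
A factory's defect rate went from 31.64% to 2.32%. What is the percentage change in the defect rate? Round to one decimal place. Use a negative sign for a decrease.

-92.7%

The change is 2.32 − 31.64 = -29.32 percentage points.
Relative to the original 31.64%, that is -29.32 ÷ 31.64 ≈ -92.7%.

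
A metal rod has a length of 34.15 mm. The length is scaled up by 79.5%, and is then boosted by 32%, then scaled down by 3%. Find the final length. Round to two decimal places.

79.5% increase: 34.15 × 1.795 = 61.29925.
After the 32% increase: 61.29925 × 1.32 = 80.91501.
Apply the 3% decrease: 80.91501 × 0.97 = 78.4875597 ≈ 78.49.

78.49 mm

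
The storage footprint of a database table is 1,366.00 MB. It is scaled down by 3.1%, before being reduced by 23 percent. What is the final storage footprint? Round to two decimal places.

3.1% decrease: 1,366.00 × 0.969 = 1323.654.
23% decrease: 1323.654 × 0.77 = 1019.21358 ≈ 1,019.21.

1,019.21 MB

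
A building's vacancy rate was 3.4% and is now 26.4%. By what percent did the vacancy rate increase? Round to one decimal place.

The change is 26.4 − 3.4 = 23.0 percentage points.
Relative to the original 3.4%, that is 23.0 ÷ 3.4 ≈ 676.5%.
So the vacancy rate rose by 676.5%.

676.5%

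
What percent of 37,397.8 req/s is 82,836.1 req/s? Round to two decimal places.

221.50%

82,836.1 req/s ÷ 37,397.8 req/s ≈ 221.50%.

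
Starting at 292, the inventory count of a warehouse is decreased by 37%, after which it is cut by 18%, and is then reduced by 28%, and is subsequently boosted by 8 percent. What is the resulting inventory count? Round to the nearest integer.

37% decrease: 292 × 0.63 = 183.96.
After the 18% decrease: 183.96 × 0.82 = 150.8472.
After the 28% decrease: 150.8472 × 0.72 = 108.609984.
8% increase: 108.609984 × 1.08 = 117.29878272 ≈ 117.

117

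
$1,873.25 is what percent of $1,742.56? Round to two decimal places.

107.50%

$1,873.25 ÷ $1,742.56 ≈ 107.50%.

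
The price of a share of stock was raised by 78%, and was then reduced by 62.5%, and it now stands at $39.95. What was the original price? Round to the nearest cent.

Undoing the 62.5% decrease: $39.95 ÷ 0.375 ≈ $106.533333.
Undoing the 78% increase: $106.533333 ÷ 1.78 ≈ $59.85.

$59.85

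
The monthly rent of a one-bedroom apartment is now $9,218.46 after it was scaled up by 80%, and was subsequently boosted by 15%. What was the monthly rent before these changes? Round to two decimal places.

Undoing the 15% increase: $9,218.46 ÷ 1.15 ≈ $8016.052174.
Undoing the 80% increase: $8016.052174 ÷ 1.8 ≈ $4,453.36.

$4,453.36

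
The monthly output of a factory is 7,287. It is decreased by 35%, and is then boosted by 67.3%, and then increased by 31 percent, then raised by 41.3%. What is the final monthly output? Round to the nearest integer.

Each change multiplies by a factor: 0.65 × 1.673 × 1.31 × 1.413 = 2.0129025735.
7,287 × 2.0129025735 = 14668.0210530945 ≈ 14,668.

14,668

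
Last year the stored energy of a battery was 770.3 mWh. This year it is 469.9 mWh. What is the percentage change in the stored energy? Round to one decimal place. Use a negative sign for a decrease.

Change: 469.9 − 770.3 = -300.4.
Relative to the original: -300.4 ÷ 770.3 ≈ -39.0%.

-39.0%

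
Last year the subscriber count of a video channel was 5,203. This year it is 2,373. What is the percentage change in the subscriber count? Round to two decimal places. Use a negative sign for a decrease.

-54.39%

Change: 2,373 − 5,203 = -2,830.
Relative to the original: -2,830 ÷ 5,203 ≈ -54.39%.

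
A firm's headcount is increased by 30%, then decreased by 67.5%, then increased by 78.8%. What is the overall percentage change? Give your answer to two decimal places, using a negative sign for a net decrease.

-24.46%

The combined multiplier is 1.3 × 0.325 × 1.788 = 0.75543.
That corresponds to a decrease of 24.46%.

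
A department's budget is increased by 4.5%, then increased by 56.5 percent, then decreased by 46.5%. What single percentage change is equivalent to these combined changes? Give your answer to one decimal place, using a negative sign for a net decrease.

-12.5%

The combined multiplier is 1.045 × 1.565 × 0.535 = 0.874952375.
That corresponds to a decrease of 12.5%.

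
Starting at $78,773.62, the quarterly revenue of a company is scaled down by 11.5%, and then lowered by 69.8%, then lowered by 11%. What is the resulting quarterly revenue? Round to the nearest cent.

Each change multiplies by a factor: 0.885 × 0.302 × 0.89 = 0.2378703.
$78,773.62 × 0.2378703 = $18737.904621486 ≈ $18,737.90.

$18,737.90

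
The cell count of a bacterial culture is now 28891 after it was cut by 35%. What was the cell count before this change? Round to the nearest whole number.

44448

The overall multiplier applied was 0.65.
So the original cell count was 28891 ÷ 0.65 ≈ 44448.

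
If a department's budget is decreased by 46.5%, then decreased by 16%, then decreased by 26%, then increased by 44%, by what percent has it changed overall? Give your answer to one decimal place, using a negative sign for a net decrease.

The combined multiplier is 0.535 × 0.84 × 0.74 × 1.44 = 0.47888064.
That corresponds to a decrease of 52.1%.

-52.1%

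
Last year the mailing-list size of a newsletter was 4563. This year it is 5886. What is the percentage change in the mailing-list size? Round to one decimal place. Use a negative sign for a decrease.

29.0%

Change: 5886 − 4563 = 1323.
Relative to the original: 1323 ÷ 4563 ≈ 29.0%.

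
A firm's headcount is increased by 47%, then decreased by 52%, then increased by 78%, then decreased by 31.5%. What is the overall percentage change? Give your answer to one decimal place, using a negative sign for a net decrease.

-14.0%

The combined multiplier is 1.47 × 0.48 × 1.78 × 0.685 = 0.86033808.
That corresponds to a decrease of 14.0%.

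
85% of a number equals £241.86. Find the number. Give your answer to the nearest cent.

£284.54

£241.86 ÷ 0.85 ≈ £284.54.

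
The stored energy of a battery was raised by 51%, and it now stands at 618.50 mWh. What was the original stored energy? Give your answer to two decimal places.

The overall multiplier applied was 1.51.
So the original stored energy was 618.50 ÷ 1.51 ≈ 409.60 mWh.

409.60 mWh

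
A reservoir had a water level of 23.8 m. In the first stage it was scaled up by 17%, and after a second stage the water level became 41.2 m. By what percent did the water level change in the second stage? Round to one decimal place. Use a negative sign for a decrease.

48.0%

After the first stage: 23.8 × 1.17 = 27.846.
Second-stage multiplier: 41.2 ÷ 27.846 ≈ 1.47957.
That is a change of 48.0%.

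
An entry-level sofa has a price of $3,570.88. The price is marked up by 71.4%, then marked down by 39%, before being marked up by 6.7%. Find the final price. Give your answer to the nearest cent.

71.4% increase: $3,570.88 × 1.714 = $6120.48832.
After the 39% decrease: $6120.48832 × 0.61 = $3733.4978752.
6.7% increase: $3733.4978752 × 1.067 = $3983.6422328384 ≈ $3,983.64.

$3,983.64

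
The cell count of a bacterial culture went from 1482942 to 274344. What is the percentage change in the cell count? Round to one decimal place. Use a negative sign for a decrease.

-81.5%

Change: 274344 − 1482942 = -1208598.
Relative to the original: -1208598 ÷ 1482942 ≈ -81.5%.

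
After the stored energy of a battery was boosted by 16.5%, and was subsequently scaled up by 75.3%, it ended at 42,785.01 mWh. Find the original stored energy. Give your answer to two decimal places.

The overall multiplier applied was 1.165 × 1.753 = 2.042245.
So the original stored energy was 42,785.01 ÷ 2.042245 ≈ 20,949.99 mWh.

20,949.99 mWh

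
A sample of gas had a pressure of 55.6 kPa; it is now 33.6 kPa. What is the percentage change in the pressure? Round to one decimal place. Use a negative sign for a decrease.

Change: 33.6 − 55.6 = -22.0.
Relative to the original: -22.0 ÷ 55.6 ≈ -39.6%.

-39.6%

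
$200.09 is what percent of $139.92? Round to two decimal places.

$200.09 ÷ $139.92 ≈ 143.00%.

143.00%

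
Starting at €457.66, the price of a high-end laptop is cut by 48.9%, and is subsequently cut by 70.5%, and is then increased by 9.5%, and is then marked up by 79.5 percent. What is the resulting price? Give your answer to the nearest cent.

€135.60

Each change multiplies by a factor: 0.511 × 0.295 × 1.095 × 1.795 = 0.296293066125.
€457.66 × 0.296293066125 = €135.6014846427675 ≈ €135.60.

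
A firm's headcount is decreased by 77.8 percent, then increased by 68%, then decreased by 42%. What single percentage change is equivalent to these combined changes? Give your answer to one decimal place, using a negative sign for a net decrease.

-78.4%

The combined multiplier is 0.222 × 1.68 × 0.58 = 0.2163168.
That corresponds to a decrease of 78.4%.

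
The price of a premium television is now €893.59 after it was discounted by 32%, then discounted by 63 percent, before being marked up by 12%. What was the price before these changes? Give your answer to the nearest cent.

Undoing the 12% increase: €893.59 ÷ 1.12 ≈ €797.848214.
Undoing the 63% decrease: €797.848214 ÷ 0.37 ≈ €2156.346524.
Undoing the 32% decrease: €2156.346524 ÷ 0.68 ≈ €3,171.10.

€3,171.10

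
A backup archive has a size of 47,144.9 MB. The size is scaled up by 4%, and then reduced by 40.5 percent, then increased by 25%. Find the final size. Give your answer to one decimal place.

36,466.6 MB

Apply the 4% increase: 47,144.9 × 1.04 = 49030.696.
Apply the 40.5% decrease: 49030.696 × 0.595 = 29173.26412.
After the 25% increase: 29173.26412 × 1.25 = 36466.58015 ≈ 36,466.6.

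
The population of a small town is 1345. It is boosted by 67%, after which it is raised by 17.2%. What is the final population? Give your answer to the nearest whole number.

2632

Apply the 67% increase: 1345 × 1.67 = 2246.15.
17.2% increase: 2246.15 × 1.172 = 2632.4878 ≈ 2632.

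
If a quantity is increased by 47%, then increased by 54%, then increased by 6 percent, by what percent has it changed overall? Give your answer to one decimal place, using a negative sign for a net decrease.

A 47% increase multiplies by 1.47.
Then a 54% increase: 1.47 × 1.54 = 2.2638.
Then a 6% increase: 2.2638 × 1.06 = 2.399628.
Overall factor 2.399628, i.e. 140.0%.

140.0%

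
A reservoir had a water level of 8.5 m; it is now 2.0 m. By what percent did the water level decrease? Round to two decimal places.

76.47%

Change: 2.0 − 8.5 = -6.5.
Relative to the original: -6.5 ÷ 8.5 ≈ -76.47%.
So the water level decreased by 76.47%.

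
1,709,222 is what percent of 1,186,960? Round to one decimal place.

144.0%

1,709,222 ÷ 1,186,960 ≈ 144.0%.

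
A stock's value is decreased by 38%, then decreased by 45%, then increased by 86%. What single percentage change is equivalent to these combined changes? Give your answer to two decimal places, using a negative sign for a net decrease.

A 38% decrease multiplies by 0.62.
Then a 45% decrease: 0.62 × 0.55 = 0.341.
Then an 86% increase: 0.341 × 1.86 = 0.63426.
Overall factor 0.63426, i.e. -36.57%.

-36.57%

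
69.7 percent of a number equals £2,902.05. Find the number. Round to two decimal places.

£4,163.63

£2,902.05 ÷ 0.697 ≈ £4,163.63.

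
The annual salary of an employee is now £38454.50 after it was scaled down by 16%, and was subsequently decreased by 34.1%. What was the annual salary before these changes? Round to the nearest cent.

The overall multiplier applied was 0.84 × 0.659 = 0.55356.
So the original annual salary was £38454.50 ÷ 0.55356 ≈ £69467.63.

£69467.63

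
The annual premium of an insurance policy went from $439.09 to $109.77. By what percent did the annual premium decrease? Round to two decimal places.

75.00%

Change: $109.77 − $439.09 = -$329.32.
Relative to the original: -$329.32 ÷ $439.09 ≈ -75.00%.
So the annual premium decreased by 75.00%.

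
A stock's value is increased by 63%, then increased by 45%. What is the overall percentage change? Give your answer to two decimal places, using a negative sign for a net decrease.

136.35%

A 63% increase multiplies by 1.63.
Then a 45% increase: 1.63 × 1.45 = 2.3635.
Overall factor 2.3635, i.e. 136.35%.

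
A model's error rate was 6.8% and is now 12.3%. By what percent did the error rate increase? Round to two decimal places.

80.88%

The change is 12.3 − 6.8 = 5.5 percentage points.
Relative to the original 6.8%, that is 5.5 ÷ 6.8 ≈ 80.88%.
So the error rate rose by 80.88%.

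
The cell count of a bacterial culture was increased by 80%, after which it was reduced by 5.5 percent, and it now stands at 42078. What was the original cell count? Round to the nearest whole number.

24737

Undoing the 5.5% decrease: 42078 ÷ 0.945 ≈ 44526.984127.
Undoing the 80% increase: 44526.984127 ÷ 1.8 ≈ 24737.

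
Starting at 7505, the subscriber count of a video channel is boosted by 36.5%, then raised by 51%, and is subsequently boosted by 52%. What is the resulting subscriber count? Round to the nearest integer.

23513

Each change multiplies by a factor: 1.365 × 1.51 × 1.52 = 3.132948.
7505 × 3.132948 = 23512.77474 ≈ 23513.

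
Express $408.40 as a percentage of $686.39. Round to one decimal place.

59.5%

$408.40 ÷ $686.39 ≈ 59.5%.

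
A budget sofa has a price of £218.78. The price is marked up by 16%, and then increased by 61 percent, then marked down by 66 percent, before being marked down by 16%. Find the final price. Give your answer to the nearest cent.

£116.69

Each change multiplies by a factor: 1.16 × 1.61 × 0.34 × 0.84 = 0.53338656.
£218.78 × 0.53338656 = £116.6943115968 ≈ £116.69.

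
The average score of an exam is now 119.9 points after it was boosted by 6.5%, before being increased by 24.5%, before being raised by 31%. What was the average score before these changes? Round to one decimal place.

Undoing the 31% increase: 119.9 ÷ 1.31 ≈ 91.526718.
Undoing the 24.5% increase: 91.526718 ÷ 1.245 ≈ 73.515436.
Undoing the 6.5% increase: 73.515436 ÷ 1.065 ≈ 69.0 points.

69.0 points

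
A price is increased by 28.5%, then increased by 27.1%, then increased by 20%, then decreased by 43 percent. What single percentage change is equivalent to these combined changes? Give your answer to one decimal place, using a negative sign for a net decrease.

The combined multiplier is 1.285 × 1.271 × 1.2 × 0.57 = 1.11713274.
That corresponds to an increase of 11.7%.

11.7%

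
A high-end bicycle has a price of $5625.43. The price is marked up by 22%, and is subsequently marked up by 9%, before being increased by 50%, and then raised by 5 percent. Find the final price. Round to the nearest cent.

$11782.10

Each change multiplies by a factor: 1.22 × 1.09 × 1.5 × 1.05 = 2.094435.
$5625.43 × 2.094435 = $11782.09748205 ≈ $11782.10.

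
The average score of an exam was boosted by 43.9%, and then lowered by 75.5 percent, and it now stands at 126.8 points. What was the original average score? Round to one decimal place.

359.7 points

The overall multiplier applied was 1.439 × 0.245 = 0.352555.
So the original average score was 126.8 ÷ 0.352555 ≈ 359.7 points.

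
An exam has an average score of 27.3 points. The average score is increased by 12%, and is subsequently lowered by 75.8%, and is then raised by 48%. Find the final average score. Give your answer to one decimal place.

Each change multiplies by a factor: 1.12 × 0.242 × 1.48 = 0.4011392.
27.3 × 0.4011392 = 10.95110016 ≈ 11.0.

11.0 points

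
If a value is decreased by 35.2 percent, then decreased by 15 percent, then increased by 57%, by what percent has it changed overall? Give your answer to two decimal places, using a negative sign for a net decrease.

-13.52%

A 35.2% decrease multiplies by 0.648.
Then a 15% decrease: 0.648 × 0.85 = 0.5508.
Then a 57% increase: 0.5508 × 1.57 = 0.864756.
Overall factor 0.864756, i.e. -13.52%.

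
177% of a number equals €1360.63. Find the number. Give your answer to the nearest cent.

€768.72

€1360.63 ÷ 1.77 ≈ €768.72.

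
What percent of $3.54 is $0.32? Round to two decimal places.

9.04%

$0.32 ÷ $3.54 ≈ 9.04%.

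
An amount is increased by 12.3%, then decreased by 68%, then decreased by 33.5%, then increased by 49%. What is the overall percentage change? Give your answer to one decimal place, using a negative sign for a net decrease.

A 12.3% increase multiplies by 1.123.
Then a 68% decrease: 1.123 × 0.32 = 0.35936.
Then a 33.5% decrease: 0.35936 × 0.665 = 0.2389744.
Then a 49% increase: 0.2389744 × 1.49 = 0.356071856.
Overall factor 0.356071856, i.e. -64.4%.

-64.4%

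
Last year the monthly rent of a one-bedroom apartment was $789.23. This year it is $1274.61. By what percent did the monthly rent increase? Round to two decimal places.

Change: $1274.61 − $789.23 = $485.38.
Relative to the original: $485.38 ÷ $789.23 ≈ 61.50%.
So the monthly rent increased by 61.50%.

61.50%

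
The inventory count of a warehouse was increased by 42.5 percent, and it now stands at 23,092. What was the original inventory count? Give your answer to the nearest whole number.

16,205

The overall multiplier applied was 1.425.
So the original inventory count was 23,092 ÷ 1.425 ≈ 16,205.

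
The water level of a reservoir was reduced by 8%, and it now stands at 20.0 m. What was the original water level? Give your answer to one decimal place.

21.7 m

The overall multiplier applied was 0.92.
So the original water level was 20.0 ÷ 0.92 ≈ 21.7 m.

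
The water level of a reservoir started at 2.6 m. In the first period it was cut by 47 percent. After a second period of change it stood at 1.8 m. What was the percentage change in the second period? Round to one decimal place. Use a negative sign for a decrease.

After the first period: 2.6 × 0.53 = 1.378.
Second-period multiplier: 1.8 ÷ 1.378 ≈ 1.30624.
That is a change of 30.6%.

30.6%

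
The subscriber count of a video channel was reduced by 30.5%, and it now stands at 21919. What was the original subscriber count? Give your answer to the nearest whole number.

The overall multiplier applied was 0.695.
So the original subscriber count was 21919 ÷ 0.695 ≈ 31538.

31538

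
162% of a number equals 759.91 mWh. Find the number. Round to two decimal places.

759.91 mWh ÷ 1.62 ≈ 469.08 mWh.

469.08 mWh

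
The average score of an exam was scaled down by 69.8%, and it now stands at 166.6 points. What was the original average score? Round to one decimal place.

The overall multiplier applied was 0.302.
So the original average score was 166.6 ÷ 0.302 ≈ 551.7 points.

551.7 points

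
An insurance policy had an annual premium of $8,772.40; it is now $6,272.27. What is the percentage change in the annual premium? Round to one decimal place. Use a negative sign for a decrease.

-28.5%

Change: $6,272.27 − $8,772.40 = -$2,500.13.
Relative to the original: -$2,500.13 ÷ $8,772.40 ≈ -28.5%.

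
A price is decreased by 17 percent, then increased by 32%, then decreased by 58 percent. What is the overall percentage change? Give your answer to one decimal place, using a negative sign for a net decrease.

A 17% decrease multiplies by 0.83.
Then a 32% increase: 0.83 × 1.32 = 1.0956.
Then a 58% decrease: 1.0956 × 0.42 = 0.460152.
Overall factor 0.460152, i.e. -54.0%.

-54.0%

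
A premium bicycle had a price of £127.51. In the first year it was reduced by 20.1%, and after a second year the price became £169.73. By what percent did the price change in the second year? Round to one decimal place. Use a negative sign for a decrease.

66.6%

After the first year: £127.51 × 0.799 = £101.88049.
Second-year multiplier: £169.73 ÷ £101.88049 ≈ 1.66597.
That is a change of 66.6%.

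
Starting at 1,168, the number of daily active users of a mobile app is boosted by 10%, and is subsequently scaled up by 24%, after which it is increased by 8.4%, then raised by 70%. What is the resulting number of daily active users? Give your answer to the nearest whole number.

Each change multiplies by a factor: 1.1 × 1.24 × 1.084 × 1.7 = 2.5135792.
1,168 × 2.5135792 = 2935.8605056 ≈ 2,936.

2,936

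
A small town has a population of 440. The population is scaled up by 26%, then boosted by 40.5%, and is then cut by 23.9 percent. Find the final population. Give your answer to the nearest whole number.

593

26% increase: 440 × 1.26 = 554.4.
40.5% increase: 554.4 × 1.405 = 778.932.
Apply the 23.9% decrease: 778.932 × 0.761 = 592.767252 ≈ 593.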